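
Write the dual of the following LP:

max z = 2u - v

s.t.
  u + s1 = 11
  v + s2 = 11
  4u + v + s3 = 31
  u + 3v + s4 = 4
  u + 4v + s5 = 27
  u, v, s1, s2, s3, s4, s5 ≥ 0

Primal max cᵀx s.t. Ax ≤ b, x ≥ 0  →  Dual min bᵀy s.t. Aᵀy ≥ c, y ≥ 0.

Minimize: z = 11y1 + 11y2 + 31y3 + 4y4 + 27y5

Subject to:
  y1 + 4y3 + y4 + y5 ≥ 2
  y2 + y3 + 3y4 + 4y5 ≥ -1
  y1, y2, y3, y4, y5 ≥ 0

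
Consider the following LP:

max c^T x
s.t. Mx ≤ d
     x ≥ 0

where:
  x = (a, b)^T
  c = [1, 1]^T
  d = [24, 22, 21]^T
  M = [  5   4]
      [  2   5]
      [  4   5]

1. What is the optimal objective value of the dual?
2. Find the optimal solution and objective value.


1. 5
2. a = 4, b = 1, z = 5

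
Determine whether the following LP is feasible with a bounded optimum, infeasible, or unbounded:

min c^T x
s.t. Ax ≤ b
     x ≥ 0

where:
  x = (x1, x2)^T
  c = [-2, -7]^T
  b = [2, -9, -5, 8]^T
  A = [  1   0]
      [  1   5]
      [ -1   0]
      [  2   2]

Infeasible (no feasible solution exists)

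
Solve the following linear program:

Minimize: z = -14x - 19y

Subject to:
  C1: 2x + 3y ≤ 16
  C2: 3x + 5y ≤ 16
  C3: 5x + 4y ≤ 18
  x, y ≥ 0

Evaluate the objective at each vertex of the feasible region:
  z(0, 0) = 0
  z(3.6, 0) = -50.4
  z(2, 2) = -66  ←
  z(0, 3.2) = -60.8
The minimum is at x = 2, y = 2.

x = 2, y = 2, z = -66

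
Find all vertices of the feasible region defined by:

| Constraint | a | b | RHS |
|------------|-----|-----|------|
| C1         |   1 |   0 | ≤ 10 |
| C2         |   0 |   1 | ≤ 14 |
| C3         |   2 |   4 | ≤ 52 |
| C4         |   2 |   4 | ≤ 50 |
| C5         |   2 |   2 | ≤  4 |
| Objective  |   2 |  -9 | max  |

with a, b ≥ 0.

(0, 0), (2, 0), (0, 2)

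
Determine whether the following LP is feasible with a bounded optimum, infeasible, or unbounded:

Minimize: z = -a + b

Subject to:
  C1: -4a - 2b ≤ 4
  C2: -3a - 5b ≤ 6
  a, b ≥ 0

Unbounded (objective can decrease without bound)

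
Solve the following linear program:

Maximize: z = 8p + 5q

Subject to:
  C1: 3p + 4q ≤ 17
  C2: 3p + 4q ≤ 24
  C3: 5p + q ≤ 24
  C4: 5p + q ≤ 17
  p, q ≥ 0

Evaluate the objective at each vertex of the feasible region:
  z(0, 0) = 0
  z(3.4, 0) = 27.2
  z(3, 2) = 34  ←
  z(0, 4.25) = 21.25
The maximum is at p = 3, q = 2.

p = 3, q = 2, z = 34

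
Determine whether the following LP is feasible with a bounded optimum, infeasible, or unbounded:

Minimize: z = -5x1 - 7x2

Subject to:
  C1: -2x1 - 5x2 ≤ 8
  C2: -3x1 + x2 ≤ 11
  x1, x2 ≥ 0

Unbounded (objective can decrease without bound)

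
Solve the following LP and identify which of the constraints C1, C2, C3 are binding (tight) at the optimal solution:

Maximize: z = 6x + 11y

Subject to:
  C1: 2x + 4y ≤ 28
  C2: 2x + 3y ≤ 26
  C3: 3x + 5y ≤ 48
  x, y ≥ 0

At x = 10, y = 2, compute slack b - a·x for each constraint:
  C1: 28 − 28 = 0  (binding)
  C2: 26 − 26 = 0  (binding)
  C3: 48 − 40 = 8  (slack)

Optimal: x = 10, y = 2
Binding: C1, C2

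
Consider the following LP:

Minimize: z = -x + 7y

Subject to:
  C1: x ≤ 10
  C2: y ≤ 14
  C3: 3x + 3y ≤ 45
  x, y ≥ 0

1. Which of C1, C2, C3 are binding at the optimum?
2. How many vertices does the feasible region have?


1. C1
2. 5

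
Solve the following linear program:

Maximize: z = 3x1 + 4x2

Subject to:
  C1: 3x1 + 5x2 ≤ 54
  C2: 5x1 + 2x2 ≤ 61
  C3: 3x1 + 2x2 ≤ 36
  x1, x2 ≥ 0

Evaluate the objective at each vertex of the feasible region:
  z(0, 0) = 0
  z(12, 0) = 36
  z(8, 6) = 48  ←
  z(0, 10.8) = 43.2
The maximum is at x1 = 8, x2 = 6.

x1 = 8, x2 = 6, z = 48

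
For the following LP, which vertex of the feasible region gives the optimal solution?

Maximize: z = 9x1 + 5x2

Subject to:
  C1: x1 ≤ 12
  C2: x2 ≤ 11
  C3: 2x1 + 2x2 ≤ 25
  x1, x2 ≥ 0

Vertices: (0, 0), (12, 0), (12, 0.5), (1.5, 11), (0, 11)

Evaluate the objective at each vertex of the feasible region:
  z(0, 0) = 0
  z(12, 0) = 108
  z(12, 0.5) = 110.5  ←
  z(1.5, 11) = 68.5
  z(0, 11) = 55
The maximum is at x1 = 12, x2 = 0.5.

(12, 0.5)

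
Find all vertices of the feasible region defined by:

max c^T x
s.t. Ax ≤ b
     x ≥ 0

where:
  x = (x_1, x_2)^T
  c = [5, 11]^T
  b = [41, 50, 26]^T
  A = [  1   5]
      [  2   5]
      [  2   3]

(0, 0), (13, 0), (1, 8), (0, 8.2)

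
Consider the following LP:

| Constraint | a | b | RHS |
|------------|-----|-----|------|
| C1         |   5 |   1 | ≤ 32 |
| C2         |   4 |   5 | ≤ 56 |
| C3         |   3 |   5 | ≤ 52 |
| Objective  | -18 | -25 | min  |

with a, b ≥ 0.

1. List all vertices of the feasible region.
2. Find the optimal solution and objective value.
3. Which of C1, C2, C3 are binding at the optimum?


1. (0, 0), (6.4, 0), (4.952, 7.238), (4, 8), (0, 10.4)
2. a = 4, b = 8, z = -272
3. C2, C3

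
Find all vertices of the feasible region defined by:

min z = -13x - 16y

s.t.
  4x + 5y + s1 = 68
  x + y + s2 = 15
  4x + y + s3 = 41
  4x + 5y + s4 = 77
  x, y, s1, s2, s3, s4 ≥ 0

(0, 0), (10.25, 0), (8.667, 6.333), (7, 8), (0, 13.6)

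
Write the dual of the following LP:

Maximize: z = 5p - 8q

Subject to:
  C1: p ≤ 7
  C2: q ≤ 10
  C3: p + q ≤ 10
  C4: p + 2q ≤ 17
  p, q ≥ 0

Primal max cᵀx s.t. Ax ≤ b, x ≥ 0  →  Dual min bᵀy s.t. Aᵀy ≥ c, y ≥ 0.

Minimize: z = 7y1 + 10y2 + 10y3 + 17y4

Subject to:
  y1 + y3 + y4 ≥ 5
  y2 + y3 + 2y4 ≥ -8
  y1, y2, y3, y4 ≥ 0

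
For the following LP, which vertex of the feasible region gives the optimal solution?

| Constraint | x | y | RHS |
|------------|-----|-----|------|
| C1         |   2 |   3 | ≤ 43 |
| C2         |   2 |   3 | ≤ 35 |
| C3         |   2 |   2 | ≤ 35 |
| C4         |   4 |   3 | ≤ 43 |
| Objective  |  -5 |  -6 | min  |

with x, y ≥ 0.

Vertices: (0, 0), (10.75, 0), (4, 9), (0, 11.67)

Evaluate the objective at each vertex of the feasible region:
  z(0, 0) = 0
  z(10.75, 0) = -53.75
  z(4, 9) = -74  ←
  z(0, 11.67) = -70
The minimum is at x = 4, y = 9.

(4, 9)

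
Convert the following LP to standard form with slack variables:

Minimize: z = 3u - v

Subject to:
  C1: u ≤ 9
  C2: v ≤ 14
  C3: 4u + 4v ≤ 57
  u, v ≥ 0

min z = 3u - v

s.t.
  u + s1 = 9
  v + s2 = 14
  4u + 4v + s3 = 57
  u, v, s1, s2, s3 ≥ 0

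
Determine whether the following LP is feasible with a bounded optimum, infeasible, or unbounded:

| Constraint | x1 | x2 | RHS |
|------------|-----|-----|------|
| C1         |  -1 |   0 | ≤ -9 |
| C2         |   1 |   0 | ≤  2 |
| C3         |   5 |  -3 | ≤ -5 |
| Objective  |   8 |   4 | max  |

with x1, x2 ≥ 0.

Infeasible (no feasible solution exists)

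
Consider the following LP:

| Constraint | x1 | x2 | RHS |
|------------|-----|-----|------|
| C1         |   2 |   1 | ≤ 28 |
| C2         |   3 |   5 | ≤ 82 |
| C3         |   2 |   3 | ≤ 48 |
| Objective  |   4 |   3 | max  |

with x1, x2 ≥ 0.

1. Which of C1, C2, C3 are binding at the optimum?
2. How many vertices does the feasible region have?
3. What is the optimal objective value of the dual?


1. C1, C3
2. 4
3. 66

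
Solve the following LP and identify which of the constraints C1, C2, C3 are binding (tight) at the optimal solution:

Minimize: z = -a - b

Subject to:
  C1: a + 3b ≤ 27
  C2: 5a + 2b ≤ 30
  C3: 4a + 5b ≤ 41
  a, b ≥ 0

At a = 4, b = 5, compute slack b - a·x for each constraint:
  C1: 27 − 19 = 8  (slack)
  C2: 30 − 30 = 0  (binding)
  C3: 41 − 41 = 0  (binding)

Optimal: a = 4, b = 5
Binding: C2, C3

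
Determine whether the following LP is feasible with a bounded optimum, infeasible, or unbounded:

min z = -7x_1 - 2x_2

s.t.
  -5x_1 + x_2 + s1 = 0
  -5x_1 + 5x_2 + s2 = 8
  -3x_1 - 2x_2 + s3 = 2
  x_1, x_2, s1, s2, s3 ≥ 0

Unbounded (objective can decrease without bound)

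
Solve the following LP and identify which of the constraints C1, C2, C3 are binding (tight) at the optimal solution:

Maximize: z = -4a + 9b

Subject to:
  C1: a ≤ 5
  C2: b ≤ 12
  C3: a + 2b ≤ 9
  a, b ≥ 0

At a = 0, b = 4.5, compute slack b - a·x for each constraint:
  C1: 5 − 0 = 5  (slack)
  C2: 12 − 4.5 = 7.5  (slack)
  C3: 9 − 9 = 0  (binding)

Optimal: a = 0, b = 4.5
Binding: C3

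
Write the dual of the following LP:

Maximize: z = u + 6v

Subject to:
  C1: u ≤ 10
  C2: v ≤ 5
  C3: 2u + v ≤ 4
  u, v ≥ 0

Primal max cᵀx s.t. Ax ≤ b, x ≥ 0  →  Dual min bᵀy s.t. Aᵀy ≥ c, y ≥ 0.

Minimize: z = 10y1 + 5y2 + 4y3

Subject to:
  y1 + 2y3 ≥ 1
  y2 + y3 ≥ 6
  y1, y2, y3 ≥ 0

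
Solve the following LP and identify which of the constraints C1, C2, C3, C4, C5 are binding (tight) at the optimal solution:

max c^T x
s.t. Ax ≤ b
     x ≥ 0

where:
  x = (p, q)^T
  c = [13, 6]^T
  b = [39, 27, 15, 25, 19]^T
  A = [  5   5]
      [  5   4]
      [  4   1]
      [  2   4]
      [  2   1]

At p = 3, q = 3, compute slack b - a·x for each constraint:
  C1: 39 − 30 = 9  (slack)
  C2: 27 − 27 = 0  (binding)
  C3: 15 − 15 = 0  (binding)
  C4: 25 − 18 = 7  (slack)
  C5: 19 − 9 = 10  (slack)

Optimal: p = 3, q = 3
Binding: C2, C3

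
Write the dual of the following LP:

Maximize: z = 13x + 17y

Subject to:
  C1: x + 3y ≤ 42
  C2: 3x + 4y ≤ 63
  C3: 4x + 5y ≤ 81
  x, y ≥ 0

Primal max cᵀx s.t. Ax ≤ b, x ≥ 0  →  Dual min bᵀy s.t. Aᵀy ≥ c, y ≥ 0.

Minimize: z = 42y1 + 63y2 + 81y3

Subject to:
  y1 + 3y2 + 4y3 ≥ 13
  3y1 + 4y2 + 5y3 ≥ 17
  y1, y2, y3 ≥ 0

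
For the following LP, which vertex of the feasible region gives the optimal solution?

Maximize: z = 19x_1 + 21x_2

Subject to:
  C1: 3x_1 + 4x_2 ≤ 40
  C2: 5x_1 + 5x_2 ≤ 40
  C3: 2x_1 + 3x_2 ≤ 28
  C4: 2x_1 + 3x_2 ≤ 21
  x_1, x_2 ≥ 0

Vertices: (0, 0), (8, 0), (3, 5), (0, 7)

Evaluate the objective at each vertex of the feasible region:
  z(0, 0) = 0
  z(8, 0) = 152
  z(3, 5) = 162  ←
  z(0, 7) = 147
The maximum is at x_1 = 3, x_2 = 5.

(3, 5)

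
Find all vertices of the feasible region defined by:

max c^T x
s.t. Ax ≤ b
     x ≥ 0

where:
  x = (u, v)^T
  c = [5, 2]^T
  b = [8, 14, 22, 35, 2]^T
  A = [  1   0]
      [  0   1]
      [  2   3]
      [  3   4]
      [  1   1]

(0, 0), (2, 0), (0, 2)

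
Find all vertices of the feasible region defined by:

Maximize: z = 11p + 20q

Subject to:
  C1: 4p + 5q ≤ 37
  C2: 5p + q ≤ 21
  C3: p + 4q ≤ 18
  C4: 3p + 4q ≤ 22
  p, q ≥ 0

(0, 0), (4.2, 0), (3.647, 2.765), (2, 4), (0, 4.5)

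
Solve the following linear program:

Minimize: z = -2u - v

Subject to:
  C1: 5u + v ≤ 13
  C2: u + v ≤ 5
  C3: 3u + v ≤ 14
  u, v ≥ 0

Evaluate the objective at each vertex of the feasible region:
  z(0, 0) = 0
  z(2.6, 0) = -5.2
  z(2, 3) = -7  ←
  z(0, 5) = -5
The minimum is at u = 2, v = 3.

u = 2, v = 3, z = -7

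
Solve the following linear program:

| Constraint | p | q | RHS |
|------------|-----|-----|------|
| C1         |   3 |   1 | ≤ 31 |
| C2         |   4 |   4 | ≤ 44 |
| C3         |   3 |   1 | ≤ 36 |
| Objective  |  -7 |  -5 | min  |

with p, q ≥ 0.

Evaluate the objective at each vertex of the feasible region:
  z(0, 0) = 0
  z(10.33, 0) = -72.33
  z(10, 1) = -75  ←
  z(0, 11) = -55
The minimum is at p = 10, q = 1.

p = 10, q = 1, z = -75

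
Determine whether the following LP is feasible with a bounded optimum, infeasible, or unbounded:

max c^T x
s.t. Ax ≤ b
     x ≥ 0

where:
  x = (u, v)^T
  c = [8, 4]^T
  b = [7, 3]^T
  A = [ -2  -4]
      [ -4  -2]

Unbounded (objective can increase without bound)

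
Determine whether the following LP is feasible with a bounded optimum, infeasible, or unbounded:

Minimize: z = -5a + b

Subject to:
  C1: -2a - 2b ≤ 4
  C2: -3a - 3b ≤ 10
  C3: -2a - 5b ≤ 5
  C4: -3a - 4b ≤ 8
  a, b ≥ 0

Unbounded (objective can decrease without bound)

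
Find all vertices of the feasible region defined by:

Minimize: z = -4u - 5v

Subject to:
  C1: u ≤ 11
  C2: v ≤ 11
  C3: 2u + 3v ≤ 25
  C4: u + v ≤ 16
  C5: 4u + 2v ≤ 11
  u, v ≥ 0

(0, 0), (2.75, 0), (0, 5.5)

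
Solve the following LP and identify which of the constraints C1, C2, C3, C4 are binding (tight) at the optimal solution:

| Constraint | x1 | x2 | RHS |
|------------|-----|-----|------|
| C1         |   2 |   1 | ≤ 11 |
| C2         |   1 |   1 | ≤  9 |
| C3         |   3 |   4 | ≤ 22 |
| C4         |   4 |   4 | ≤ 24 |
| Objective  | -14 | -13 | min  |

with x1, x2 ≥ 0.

At x1 = 5, x2 = 1, compute slack b - a·x for each constraint:
  C1: 11 − 11 = 0  (binding)
  C2: 9 − 6 = 3  (slack)
  C3: 22 − 19 = 3  (slack)
  C4: 24 − 24 = 0  (binding)

Optimal: x1 = 5, x2 = 1
Binding: C1, C4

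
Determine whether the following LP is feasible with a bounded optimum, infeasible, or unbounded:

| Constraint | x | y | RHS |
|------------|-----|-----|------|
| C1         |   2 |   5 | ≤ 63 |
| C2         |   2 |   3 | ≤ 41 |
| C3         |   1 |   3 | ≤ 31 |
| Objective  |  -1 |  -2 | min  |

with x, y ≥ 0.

Feasible with a bounded optimal solution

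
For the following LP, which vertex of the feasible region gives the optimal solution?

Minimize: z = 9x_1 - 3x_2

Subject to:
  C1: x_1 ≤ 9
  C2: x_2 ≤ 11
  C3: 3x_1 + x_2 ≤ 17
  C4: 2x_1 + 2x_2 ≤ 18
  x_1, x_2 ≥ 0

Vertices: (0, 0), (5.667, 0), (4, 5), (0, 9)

Evaluate the objective at each vertex of the feasible region:
  z(0, 0) = 0
  z(5.667, 0) = 51
  z(4, 5) = 21
  z(0, 9) = -27  ←
The minimum is at x_1 = 0, x_2 = 9.

(0, 9)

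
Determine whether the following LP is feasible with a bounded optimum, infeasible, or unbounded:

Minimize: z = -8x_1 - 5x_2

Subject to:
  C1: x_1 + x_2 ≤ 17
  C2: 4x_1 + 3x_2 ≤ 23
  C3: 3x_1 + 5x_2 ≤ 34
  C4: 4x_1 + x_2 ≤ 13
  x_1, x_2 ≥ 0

Feasible with a bounded optimal solution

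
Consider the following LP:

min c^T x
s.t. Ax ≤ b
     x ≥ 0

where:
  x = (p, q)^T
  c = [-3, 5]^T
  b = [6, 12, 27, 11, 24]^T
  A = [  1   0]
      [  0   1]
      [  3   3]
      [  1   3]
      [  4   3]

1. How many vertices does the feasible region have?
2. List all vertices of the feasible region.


1. 4
2. (0, 0), (6, 0), (4.333, 2.222), (0, 3.667)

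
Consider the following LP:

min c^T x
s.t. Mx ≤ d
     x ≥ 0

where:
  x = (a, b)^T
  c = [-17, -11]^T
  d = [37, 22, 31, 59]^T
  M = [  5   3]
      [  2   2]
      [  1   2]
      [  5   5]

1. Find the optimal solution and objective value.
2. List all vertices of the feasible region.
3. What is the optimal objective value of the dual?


1. a = 2, b = 9, z = -133
2. (0, 0), (7.4, 0), (2, 9), (0, 11)
3. -133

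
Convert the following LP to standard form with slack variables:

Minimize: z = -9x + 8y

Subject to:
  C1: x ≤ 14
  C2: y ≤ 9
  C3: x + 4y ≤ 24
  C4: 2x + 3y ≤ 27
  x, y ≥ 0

min z = -9x + 8y

s.t.
  x + s1 = 14
  y + s2 = 9
  x + 4y + s3 = 24
  2x + 3y + s4 = 27
  x, y, s1, s2, s3, s4 ≥ 0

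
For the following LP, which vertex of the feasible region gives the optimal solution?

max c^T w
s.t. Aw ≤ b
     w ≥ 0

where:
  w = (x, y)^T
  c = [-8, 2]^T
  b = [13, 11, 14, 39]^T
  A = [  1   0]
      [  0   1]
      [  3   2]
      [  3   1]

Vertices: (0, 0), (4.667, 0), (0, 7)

Evaluate the objective at each vertex of the feasible region:
  z(0, 0) = 0
  z(4.667, 0) = -37.33
  z(0, 7) = 14  ←
The maximum is at x = 0, y = 7.

(0, 7)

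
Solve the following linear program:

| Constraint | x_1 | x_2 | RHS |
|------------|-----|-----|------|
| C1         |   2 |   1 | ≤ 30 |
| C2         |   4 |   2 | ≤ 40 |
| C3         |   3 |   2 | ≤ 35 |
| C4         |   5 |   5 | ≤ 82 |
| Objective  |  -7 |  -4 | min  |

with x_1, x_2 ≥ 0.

Evaluate the objective at each vertex of the feasible region:
  z(0, 0) = 0
  z(10, 0) = -70
  z(5, 10) = -75  ←
  z(2.2, 14.2) = -72.2
  z(0, 16.4) = -65.6
The minimum is at x_1 = 5, x_2 = 10.

x_1 = 5, x_2 = 10, z = -75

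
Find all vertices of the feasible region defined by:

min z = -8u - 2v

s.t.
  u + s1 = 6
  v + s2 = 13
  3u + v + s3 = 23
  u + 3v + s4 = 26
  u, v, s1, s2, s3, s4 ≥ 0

(0, 0), (6, 0), (6, 5), (5.375, 6.875), (0, 8.667)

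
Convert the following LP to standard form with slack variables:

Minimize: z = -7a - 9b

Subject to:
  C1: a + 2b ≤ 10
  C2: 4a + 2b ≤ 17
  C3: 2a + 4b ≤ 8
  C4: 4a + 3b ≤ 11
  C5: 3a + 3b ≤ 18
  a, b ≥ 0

min z = -7a - 9b

s.t.
  a + 2b + s1 = 10
  4a + 2b + s2 = 17
  2a + 4b + s3 = 8
  4a + 3b + s4 = 11
  3a + 3b + s5 = 18
  a, b, s1, s2, s3, s4, s5 ≥ 0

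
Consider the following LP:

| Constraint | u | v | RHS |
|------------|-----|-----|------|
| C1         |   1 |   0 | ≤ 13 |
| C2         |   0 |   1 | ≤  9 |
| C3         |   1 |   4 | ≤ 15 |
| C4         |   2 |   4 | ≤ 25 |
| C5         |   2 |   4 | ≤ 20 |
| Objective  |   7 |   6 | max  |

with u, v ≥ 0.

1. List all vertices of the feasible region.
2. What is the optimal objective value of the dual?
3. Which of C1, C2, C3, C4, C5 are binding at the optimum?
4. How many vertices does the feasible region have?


1. (0, 0), (10, 0), (5, 2.5), (0, 3.75)
2. 70
3. C5
4. 4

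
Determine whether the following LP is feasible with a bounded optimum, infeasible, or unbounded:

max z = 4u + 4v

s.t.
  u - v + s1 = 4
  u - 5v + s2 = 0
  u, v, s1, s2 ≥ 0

Unbounded (objective can increase without bound)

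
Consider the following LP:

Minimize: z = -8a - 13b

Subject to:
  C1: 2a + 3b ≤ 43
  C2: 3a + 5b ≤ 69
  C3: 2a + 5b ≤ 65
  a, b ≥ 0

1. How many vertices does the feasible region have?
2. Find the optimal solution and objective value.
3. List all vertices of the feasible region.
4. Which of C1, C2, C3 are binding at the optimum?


1. 5
2. a = 8, b = 9, z = -181
3. (0, 0), (21.5, 0), (8, 9), (4, 11.4), (0, 13)
4. C1, C2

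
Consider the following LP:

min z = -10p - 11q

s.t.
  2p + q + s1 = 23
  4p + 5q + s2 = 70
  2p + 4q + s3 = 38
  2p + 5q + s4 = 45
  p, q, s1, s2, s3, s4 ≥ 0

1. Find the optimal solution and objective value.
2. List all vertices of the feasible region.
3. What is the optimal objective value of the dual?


1. p = 9, q = 5, z = -145
2. (0, 0), (11.5, 0), (9, 5), (5, 7), (0, 9)
3. -145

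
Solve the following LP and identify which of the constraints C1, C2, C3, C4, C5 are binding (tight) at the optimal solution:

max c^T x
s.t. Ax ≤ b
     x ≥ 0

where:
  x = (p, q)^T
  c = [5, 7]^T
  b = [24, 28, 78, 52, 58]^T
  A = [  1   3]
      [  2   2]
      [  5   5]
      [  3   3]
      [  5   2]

At p = 9, q = 5, compute slack b - a·x for each constraint:
  C1: 24 − 24 = 0  (binding)
  C2: 28 − 28 = 0  (binding)
  C3: 78 − 70 = 8  (slack)
  C4: 52 − 42 = 10  (slack)
  C5: 58 − 55 = 3  (slack)

Optimal: p = 9, q = 5
Binding: C1, C2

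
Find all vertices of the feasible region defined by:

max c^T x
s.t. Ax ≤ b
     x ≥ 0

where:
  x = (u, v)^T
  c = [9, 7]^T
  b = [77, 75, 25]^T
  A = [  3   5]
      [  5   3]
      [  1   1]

(0, 0), (15, 0), (9, 10), (0, 15.4)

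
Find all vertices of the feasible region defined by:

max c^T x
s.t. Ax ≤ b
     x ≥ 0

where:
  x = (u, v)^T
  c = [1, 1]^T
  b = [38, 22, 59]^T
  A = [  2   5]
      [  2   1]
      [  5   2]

(0, 0), (11, 0), (9, 4), (0, 7.6)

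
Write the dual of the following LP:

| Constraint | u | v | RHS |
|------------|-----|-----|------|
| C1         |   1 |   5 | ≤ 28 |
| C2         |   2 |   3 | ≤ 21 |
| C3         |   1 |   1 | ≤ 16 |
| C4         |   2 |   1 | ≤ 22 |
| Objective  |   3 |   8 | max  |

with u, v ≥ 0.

Primal max cᵀx s.t. Ax ≤ b, x ≥ 0  →  Dual min bᵀy s.t. Aᵀy ≥ c, y ≥ 0.

Minimize: z = 28y1 + 21y2 + 16y3 + 22y4

Subject to:
  y1 + 2y2 + y3 + 2y4 ≥ 3
  5y1 + 3y2 + y3 + y4 ≥ 8
  y1, y2, y3, y4 ≥ 0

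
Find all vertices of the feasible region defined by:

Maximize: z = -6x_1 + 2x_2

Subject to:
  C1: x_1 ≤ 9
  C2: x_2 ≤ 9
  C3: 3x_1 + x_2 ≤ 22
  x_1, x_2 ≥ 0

(0, 0), (7.333, 0), (4.333, 9), (0, 9)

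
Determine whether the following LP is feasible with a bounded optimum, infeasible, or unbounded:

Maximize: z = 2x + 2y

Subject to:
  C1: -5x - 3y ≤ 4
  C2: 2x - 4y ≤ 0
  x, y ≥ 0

Unbounded (objective can increase without bound)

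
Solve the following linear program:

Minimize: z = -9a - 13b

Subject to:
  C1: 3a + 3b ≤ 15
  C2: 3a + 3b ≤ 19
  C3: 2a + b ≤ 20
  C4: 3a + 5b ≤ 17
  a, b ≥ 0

Evaluate the objective at each vertex of the feasible region:
  z(0, 0) = 0
  z(5, 0) = -45
  z(4, 1) = -49  ←
  z(0, 3.4) = -44.2
The minimum is at a = 4, b = 1.

a = 4, b = 1, z = -49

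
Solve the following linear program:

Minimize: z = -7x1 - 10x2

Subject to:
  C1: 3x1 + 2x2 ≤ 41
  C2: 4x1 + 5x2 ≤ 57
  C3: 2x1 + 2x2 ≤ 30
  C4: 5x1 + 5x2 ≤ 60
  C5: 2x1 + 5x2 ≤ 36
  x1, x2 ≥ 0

Evaluate the objective at each vertex of the feasible region:
  z(0, 0) = 0
  z(12, 0) = -84
  z(8, 4) = -96  ←
  z(0, 7.2) = -72
The minimum is at x1 = 8, x2 = 4.

x1 = 8, x2 = 4, z = -96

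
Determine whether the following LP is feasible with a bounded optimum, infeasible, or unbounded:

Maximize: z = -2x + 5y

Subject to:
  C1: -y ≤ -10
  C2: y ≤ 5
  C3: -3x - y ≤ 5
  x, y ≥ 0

Infeasible (no feasible solution exists)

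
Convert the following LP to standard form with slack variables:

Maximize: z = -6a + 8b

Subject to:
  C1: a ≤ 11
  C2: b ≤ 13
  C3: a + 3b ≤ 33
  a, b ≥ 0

max z = -6a + 8b

s.t.
  a + s1 = 11
  b + s2 = 13
  a + 3b + s3 = 33
  a, b, s1, s2, s3 ≥ 0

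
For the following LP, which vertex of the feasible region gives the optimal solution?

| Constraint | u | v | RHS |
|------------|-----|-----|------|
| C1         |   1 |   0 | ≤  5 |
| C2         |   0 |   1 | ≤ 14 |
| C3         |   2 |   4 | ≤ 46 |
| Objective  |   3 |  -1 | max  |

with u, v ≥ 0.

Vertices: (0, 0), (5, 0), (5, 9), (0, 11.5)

Evaluate the objective at each vertex of the feasible region:
  z(0, 0) = 0
  z(5, 0) = 15  ←
  z(5, 9) = 6
  z(0, 11.5) = -11.5
The maximum is at u = 5, v = 0.

(5, 0)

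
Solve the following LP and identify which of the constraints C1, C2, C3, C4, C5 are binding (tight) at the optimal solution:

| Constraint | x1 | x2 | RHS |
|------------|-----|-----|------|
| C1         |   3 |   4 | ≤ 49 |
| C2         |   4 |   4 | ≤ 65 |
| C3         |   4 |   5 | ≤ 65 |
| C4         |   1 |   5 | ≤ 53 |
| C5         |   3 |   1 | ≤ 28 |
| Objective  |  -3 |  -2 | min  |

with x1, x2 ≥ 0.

At x1 = 7, x2 = 7, compute slack b - a·x for each constraint:
  C1: 49 − 49 = 0  (binding)
  C2: 65 − 56 = 9  (slack)
  C3: 65 − 63 = 2  (slack)
  C4: 53 − 42 = 11  (slack)
  C5: 28 − 28 = 0  (binding)

Optimal: x1 = 7, x2 = 7
Binding: C1, C5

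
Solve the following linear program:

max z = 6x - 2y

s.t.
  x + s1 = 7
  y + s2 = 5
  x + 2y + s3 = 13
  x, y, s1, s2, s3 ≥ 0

Evaluate the objective at each vertex of the feasible region:
  z(0, 0) = 0
  z(7, 0) = 42  ←
  z(7, 3) = 36
  z(3, 5) = 8
  z(0, 5) = -10
The maximum is at x = 7, y = 0.

x = 7, y = 0, z = 42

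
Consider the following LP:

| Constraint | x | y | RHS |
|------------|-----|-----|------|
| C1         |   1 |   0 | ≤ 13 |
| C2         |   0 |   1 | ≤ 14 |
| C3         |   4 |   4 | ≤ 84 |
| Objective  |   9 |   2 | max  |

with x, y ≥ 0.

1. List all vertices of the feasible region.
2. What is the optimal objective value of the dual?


1. (0, 0), (13, 0), (13, 8), (7, 14), (0, 14)
2. 133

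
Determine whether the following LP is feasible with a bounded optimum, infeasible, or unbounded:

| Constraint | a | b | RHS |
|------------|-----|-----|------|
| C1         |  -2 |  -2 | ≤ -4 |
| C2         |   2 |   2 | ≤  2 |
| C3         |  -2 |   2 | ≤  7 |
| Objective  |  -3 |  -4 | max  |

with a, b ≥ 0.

Infeasible (no feasible solution exists)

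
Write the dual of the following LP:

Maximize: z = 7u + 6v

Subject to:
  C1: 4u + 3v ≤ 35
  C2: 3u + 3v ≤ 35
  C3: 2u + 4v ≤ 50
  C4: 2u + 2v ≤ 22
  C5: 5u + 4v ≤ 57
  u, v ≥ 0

Primal max cᵀx s.t. Ax ≤ b, x ≥ 0  →  Dual min bᵀy s.t. Aᵀy ≥ c, y ≥ 0.

Minimize: z = 35y1 + 35y2 + 50y3 + 22y4 + 57y5

Subject to:
  4y1 + 3y2 + 2y3 + 2y4 + 5y5 ≥ 7
  3y1 + 3y2 + 4y3 + 2y4 + 4y5 ≥ 6
  y1, y2, y3, y4, y5 ≥ 0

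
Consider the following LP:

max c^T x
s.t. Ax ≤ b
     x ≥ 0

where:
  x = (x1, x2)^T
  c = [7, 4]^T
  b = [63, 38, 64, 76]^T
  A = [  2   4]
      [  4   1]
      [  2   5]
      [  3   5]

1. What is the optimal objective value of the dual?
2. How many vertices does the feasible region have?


1. 89
2. 4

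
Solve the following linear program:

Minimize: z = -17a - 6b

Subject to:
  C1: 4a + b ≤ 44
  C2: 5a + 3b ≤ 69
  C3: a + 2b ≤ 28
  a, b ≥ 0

Evaluate the objective at each vertex of the feasible region:
  z(0, 0) = 0
  z(11, 0) = -187
  z(9, 8) = -201  ←
  z(7.714, 10.14) = -192
  z(0, 14) = -84
The minimum is at a = 9, b = 8.

a = 9, b = 8, z = -201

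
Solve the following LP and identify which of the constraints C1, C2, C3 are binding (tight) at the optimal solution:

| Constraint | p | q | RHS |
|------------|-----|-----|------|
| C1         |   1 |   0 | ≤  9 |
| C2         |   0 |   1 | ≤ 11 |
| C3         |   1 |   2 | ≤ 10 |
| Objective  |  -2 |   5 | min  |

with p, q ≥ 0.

At p = 9, q = 0, compute slack b - a·x for each constraint:
  C1: 9 − 9 = 0  (binding)
  C2: 11 − 0 = 11  (slack)
  C3: 10 − 9 = 1  (slack)

Optimal: p = 9, q = 0
Binding: C1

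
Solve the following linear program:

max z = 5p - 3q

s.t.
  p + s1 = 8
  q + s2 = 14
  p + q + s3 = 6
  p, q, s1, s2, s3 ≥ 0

Evaluate the objective at each vertex of the feasible region:
  z(0, 0) = 0
  z(6, 0) = 30  ←
  z(0, 6) = -18
The maximum is at p = 6, q = 0.

p = 6, q = 0, z = 30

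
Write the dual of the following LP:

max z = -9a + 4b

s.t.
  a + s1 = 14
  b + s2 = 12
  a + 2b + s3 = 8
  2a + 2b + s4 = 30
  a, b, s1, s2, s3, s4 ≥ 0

Primal max cᵀx s.t. Ax ≤ b, x ≥ 0  →  Dual min bᵀy s.t. Aᵀy ≥ c, y ≥ 0.

Minimize: z = 14y1 + 12y2 + 8y3 + 30y4

Subject to:
  y1 + y3 + 2y4 ≥ -9
  y2 + 2y3 + 2y4 ≥ 4
  y1, y2, y3, y4 ≥ 0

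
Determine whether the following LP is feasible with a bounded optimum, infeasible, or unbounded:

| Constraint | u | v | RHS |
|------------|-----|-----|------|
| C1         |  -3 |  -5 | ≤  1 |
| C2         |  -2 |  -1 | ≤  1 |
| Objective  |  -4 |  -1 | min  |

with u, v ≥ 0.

Unbounded (objective can decrease without bound)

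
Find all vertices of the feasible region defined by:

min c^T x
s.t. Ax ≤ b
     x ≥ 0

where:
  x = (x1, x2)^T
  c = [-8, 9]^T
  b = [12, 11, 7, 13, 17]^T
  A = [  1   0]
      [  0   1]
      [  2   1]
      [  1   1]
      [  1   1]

(0, 0), (3.5, 0), (0, 7)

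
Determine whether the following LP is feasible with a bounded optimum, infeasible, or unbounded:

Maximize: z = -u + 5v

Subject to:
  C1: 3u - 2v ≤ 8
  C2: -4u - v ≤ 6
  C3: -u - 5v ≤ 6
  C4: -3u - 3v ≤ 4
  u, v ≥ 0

Unbounded (objective can increase without bound)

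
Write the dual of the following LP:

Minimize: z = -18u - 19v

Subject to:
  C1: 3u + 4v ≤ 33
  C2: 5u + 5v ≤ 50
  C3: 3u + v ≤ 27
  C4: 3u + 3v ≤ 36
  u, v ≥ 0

Primal min cᵀx s.t. Ax ≤ b, x ≥ 0  →  Dual max −bᵀy s.t. Aᵀy ≥ −c, y ≥ 0.

Maximize: z = -33y1 - 50y2 - 27y3 - 36y4

Subject to:
  3y1 + 5y2 + 3y3 + 3y4 ≥ 18
  4y1 + 5y2 + y3 + 3y4 ≥ 19
  y1, y2, y3, y4 ≥ 0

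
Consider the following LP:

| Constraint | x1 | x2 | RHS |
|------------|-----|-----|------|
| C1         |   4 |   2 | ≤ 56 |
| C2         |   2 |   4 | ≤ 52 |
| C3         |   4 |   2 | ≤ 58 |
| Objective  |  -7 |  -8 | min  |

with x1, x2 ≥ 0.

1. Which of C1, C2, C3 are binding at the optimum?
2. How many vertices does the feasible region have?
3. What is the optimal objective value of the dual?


1. C1, C2
2. 4
3. -134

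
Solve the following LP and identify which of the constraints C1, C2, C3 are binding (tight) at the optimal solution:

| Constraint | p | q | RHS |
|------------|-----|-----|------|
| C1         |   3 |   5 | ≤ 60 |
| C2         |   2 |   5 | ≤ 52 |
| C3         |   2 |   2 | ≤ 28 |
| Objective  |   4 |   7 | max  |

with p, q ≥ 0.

At p = 6, q = 8, compute slack b - a·x for each constraint:
  C1: 60 − 58 = 2  (slack)
  C2: 52 − 52 = 0  (binding)
  C3: 28 − 28 = 0  (binding)

Optimal: p = 6, q = 8
Binding: C2, C3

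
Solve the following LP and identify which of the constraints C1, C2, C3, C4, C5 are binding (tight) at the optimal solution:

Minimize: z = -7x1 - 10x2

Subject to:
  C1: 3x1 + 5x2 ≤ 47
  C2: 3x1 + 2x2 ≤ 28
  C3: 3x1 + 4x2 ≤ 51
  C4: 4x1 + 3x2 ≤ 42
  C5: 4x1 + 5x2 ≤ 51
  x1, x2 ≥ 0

At x1 = 4, x2 = 7, compute slack b - a·x for each constraint:
  C1: 47 − 47 = 0  (binding)
  C2: 28 − 26 = 2  (slack)
  C3: 51 − 40 = 11  (slack)
  C4: 42 − 37 = 5  (slack)
  C5: 51 − 51 = 0  (binding)

Optimal: x1 = 4, x2 = 7
Binding: C1, C5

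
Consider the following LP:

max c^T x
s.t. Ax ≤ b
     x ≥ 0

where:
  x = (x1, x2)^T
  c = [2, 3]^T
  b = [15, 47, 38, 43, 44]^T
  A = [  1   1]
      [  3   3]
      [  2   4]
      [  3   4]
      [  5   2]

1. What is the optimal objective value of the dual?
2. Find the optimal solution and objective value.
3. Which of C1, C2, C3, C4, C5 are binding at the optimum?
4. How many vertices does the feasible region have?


1. 31
2. x1 = 5, x2 = 7, z = 31
3. C3, C4
4. 5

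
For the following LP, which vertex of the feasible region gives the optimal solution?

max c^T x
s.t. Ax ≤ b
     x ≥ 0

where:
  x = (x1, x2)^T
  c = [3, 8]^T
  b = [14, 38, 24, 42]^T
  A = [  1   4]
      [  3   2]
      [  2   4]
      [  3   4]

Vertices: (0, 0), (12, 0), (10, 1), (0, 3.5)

Evaluate the objective at each vertex of the feasible region:
  z(0, 0) = 0
  z(12, 0) = 36
  z(10, 1) = 38  ←
  z(0, 3.5) = 28
The maximum is at x1 = 10, x2 = 1.

(10, 1)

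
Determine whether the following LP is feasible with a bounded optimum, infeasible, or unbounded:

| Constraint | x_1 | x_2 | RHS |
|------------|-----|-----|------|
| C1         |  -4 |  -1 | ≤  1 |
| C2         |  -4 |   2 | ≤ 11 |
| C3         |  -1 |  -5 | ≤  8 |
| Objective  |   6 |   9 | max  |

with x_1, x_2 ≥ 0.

Unbounded (objective can increase without bound)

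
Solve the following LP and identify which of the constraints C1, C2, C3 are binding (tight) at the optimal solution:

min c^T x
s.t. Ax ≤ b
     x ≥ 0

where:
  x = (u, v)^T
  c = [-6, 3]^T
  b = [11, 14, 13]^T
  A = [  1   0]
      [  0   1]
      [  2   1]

At u = 6.5, v = 0, compute slack b - a·x for each constraint:
  C1: 11 − 6.5 = 4.5  (slack)
  C2: 14 − 0 = 14  (slack)
  C3: 13 − 13 = 0  (binding)

Optimal: u = 6.5, v = 0
Binding: C3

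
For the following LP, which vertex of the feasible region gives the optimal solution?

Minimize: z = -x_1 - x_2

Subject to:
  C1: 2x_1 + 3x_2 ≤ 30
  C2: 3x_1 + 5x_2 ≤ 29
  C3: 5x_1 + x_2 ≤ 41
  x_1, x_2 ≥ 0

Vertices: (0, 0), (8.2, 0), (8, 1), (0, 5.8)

Evaluate the objective at each vertex of the feasible region:
  z(0, 0) = 0
  z(8.2, 0) = -8.2
  z(8, 1) = -9  ←
  z(0, 5.8) = -5.8
The minimum is at x_1 = 8, x_2 = 1.

(8, 1)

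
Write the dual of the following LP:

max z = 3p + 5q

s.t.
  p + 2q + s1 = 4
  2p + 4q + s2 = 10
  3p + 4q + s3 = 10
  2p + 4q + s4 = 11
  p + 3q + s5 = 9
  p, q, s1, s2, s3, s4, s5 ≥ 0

Primal max cᵀx s.t. Ax ≤ b, x ≥ 0  →  Dual min bᵀy s.t. Aᵀy ≥ c, y ≥ 0.

Minimize: z = 4y1 + 10y2 + 10y3 + 11y4 + 9y5

Subject to:
  y1 + 2y2 + 3y3 + 2y4 + y5 ≥ 3
  2y1 + 4y2 + 4y3 + 4y4 + 3y5 ≥ 5
  y1, y2, y3, y4, y5 ≥ 0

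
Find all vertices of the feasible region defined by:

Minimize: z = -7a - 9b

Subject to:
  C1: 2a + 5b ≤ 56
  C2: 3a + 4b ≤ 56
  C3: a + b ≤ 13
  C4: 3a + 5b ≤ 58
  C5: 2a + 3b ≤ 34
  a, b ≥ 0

(0, 0), (13, 0), (5, 8), (0.5, 11), (0, 11.2)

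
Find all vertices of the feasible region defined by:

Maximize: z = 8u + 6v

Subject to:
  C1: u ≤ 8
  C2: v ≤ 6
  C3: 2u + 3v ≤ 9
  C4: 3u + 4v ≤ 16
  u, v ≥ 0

(0, 0), (4.5, 0), (0, 3)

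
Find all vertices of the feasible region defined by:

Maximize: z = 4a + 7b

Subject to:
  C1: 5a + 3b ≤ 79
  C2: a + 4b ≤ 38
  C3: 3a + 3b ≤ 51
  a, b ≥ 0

(0, 0), (15.8, 0), (14, 3), (10, 7), (0, 9.5)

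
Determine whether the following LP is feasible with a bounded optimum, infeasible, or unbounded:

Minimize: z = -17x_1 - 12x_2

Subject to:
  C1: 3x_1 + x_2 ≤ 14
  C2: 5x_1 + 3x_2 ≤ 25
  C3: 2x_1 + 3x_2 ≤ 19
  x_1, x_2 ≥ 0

Feasible with a bounded optimal solution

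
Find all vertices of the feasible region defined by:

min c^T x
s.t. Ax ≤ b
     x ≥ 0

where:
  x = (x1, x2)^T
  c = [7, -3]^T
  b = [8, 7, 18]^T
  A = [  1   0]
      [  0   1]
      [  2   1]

(0, 0), (8, 0), (8, 2), (5.5, 7), (0, 7)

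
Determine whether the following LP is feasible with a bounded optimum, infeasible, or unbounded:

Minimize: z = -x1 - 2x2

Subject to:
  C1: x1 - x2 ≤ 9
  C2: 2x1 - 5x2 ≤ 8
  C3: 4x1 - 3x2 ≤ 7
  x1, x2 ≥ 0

Unbounded (objective can decrease without bound)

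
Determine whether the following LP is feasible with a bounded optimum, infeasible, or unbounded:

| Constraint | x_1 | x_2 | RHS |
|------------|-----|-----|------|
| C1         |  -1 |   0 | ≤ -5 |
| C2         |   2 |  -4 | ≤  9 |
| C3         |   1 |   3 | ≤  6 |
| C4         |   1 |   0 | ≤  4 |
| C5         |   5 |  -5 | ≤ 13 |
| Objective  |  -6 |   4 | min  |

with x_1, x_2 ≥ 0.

Infeasible (no feasible solution exists)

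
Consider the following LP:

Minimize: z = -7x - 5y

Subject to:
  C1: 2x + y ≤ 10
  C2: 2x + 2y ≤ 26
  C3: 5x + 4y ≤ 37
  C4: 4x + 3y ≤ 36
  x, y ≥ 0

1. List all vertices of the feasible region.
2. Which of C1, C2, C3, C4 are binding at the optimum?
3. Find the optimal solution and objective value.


1. (0, 0), (5, 0), (1, 8), (0, 9.25)
2. C1, C3
3. x = 1, y = 8, z = -47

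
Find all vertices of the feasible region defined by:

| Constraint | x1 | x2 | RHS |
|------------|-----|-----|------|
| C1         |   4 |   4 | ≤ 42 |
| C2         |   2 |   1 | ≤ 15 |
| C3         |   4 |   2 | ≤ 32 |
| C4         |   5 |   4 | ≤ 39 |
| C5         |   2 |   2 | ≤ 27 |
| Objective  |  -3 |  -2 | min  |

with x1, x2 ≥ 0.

(0, 0), (7.5, 0), (7, 1), (0, 9.75)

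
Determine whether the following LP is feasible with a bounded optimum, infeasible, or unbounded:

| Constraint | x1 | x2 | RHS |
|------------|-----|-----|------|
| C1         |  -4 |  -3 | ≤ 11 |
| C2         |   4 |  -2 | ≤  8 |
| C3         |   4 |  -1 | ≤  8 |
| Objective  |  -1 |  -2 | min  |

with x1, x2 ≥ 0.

Unbounded (objective can decrease without bound)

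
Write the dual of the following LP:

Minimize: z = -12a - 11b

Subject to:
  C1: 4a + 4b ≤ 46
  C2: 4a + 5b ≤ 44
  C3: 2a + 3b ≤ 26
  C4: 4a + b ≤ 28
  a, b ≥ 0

Primal min cᵀx s.t. Ax ≤ b, x ≥ 0  →  Dual max −bᵀy s.t. Aᵀy ≥ −c, y ≥ 0.

Maximize: z = -46y1 - 44y2 - 26y3 - 28y4

Subject to:
  4y1 + 4y2 + 2y3 + 4y4 ≥ 12
  4y1 + 5y2 + 3y3 + y4 ≥ 11
  y1, y2, y3, y4 ≥ 0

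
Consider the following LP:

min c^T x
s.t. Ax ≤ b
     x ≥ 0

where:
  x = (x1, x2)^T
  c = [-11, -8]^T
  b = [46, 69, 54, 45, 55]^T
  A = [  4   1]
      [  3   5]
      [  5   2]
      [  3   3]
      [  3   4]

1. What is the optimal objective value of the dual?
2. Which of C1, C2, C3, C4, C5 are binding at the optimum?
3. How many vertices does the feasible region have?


1. -144
2. C3, C4
3. 5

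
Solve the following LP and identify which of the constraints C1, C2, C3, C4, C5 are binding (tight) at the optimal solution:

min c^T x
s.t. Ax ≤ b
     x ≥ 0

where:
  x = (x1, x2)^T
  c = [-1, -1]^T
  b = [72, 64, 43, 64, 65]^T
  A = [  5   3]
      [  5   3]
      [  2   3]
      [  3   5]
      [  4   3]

At x1 = 8, x2 = 8, compute slack b - a·x for each constraint:
  C1: 72 − 64 = 8  (slack)
  C2: 64 − 64 = 0  (binding)
  C3: 43 − 40 = 3  (slack)
  C4: 64 − 64 = 0  (binding)
  C5: 65 − 56 = 9  (slack)

Optimal: x1 = 8, x2 = 8
Binding: C2, C4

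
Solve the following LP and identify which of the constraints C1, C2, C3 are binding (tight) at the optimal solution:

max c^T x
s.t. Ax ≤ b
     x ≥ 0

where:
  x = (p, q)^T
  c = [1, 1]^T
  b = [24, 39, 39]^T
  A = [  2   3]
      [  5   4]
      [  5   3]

At p = 3, q = 6, compute slack b - a·x for each constraint:
  C1: 24 − 24 = 0  (binding)
  C2: 39 − 39 = 0  (binding)
  C3: 39 − 33 = 6  (slack)

Optimal: p = 3, q = 6
Binding: C1, C2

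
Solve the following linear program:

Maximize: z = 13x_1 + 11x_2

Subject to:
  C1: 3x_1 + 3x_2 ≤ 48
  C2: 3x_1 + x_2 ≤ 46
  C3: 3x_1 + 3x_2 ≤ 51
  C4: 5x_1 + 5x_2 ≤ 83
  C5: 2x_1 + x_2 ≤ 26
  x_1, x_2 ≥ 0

Evaluate the objective at each vertex of the feasible region:
  z(0, 0) = 0
  z(13, 0) = 169
  z(10, 6) = 196  ←
  z(0, 16) = 176
The maximum is at x_1 = 10, x_2 = 6.

x_1 = 10, x_2 = 6, z = 196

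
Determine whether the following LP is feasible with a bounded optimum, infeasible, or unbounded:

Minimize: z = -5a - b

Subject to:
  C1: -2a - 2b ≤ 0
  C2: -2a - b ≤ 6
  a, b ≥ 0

Unbounded (objective can decrease without bound)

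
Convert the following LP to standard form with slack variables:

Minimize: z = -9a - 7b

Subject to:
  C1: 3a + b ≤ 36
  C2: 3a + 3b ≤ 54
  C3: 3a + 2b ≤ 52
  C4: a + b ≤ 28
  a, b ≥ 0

min z = -9a - 7b

s.t.
  3a + b + s1 = 36
  3a + 3b + s2 = 54
  3a + 2b + s3 = 52
  a + b + s4 = 28
  a, b, s1, s2, s3, s4 ≥ 0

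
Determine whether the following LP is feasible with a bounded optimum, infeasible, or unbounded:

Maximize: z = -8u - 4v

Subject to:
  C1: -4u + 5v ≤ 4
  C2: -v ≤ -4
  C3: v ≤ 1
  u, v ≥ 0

Infeasible (no feasible solution exists)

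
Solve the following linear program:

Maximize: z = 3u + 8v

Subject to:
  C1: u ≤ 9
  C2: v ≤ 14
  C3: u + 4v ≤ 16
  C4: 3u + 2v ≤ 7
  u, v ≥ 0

Evaluate the objective at each vertex of the feasible region:
  z(0, 0) = 0
  z(2.333, 0) = 7
  z(0, 3.5) = 28  ←
The maximum is at u = 0, v = 3.5.

u = 0, v = 3.5, z = 28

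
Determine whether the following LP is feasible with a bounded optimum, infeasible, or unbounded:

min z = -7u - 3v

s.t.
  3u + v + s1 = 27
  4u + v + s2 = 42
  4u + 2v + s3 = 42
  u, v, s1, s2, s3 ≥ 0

Feasible with a bounded optimal solution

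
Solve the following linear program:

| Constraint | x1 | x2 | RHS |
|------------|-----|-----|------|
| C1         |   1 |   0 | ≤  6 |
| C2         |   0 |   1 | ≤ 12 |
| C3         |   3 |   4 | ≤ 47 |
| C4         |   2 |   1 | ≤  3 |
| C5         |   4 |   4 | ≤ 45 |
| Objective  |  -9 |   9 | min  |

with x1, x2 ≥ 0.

Evaluate the objective at each vertex of the feasible region:
  z(0, 0) = 0
  z(1.5, 0) = -13.5  ←
  z(0, 3) = 27
The minimum is at x1 = 1.5, x2 = 0.

x1 = 1.5, x2 = 0, z = -13.5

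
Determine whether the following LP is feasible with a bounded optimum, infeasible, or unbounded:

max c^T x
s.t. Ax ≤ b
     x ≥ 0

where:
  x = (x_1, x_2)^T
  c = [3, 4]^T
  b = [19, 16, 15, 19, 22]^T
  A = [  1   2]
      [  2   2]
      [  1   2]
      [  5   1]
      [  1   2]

Feasible with a bounded optimal solution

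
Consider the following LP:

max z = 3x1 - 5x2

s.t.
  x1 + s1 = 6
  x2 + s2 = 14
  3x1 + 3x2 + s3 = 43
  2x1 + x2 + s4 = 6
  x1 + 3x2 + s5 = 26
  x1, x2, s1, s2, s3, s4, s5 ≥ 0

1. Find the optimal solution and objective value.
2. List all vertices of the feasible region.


1. x1 = 3, x2 = 0, z = 9
2. (0, 0), (3, 0), (0, 6)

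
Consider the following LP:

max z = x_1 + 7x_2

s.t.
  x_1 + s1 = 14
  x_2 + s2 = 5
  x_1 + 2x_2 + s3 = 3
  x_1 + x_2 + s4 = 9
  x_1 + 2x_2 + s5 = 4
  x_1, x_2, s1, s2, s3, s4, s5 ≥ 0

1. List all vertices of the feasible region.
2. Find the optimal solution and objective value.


1. (0, 0), (3, 0), (0, 1.5)
2. x_1 = 0, x_2 = 1.5, z = 10.5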